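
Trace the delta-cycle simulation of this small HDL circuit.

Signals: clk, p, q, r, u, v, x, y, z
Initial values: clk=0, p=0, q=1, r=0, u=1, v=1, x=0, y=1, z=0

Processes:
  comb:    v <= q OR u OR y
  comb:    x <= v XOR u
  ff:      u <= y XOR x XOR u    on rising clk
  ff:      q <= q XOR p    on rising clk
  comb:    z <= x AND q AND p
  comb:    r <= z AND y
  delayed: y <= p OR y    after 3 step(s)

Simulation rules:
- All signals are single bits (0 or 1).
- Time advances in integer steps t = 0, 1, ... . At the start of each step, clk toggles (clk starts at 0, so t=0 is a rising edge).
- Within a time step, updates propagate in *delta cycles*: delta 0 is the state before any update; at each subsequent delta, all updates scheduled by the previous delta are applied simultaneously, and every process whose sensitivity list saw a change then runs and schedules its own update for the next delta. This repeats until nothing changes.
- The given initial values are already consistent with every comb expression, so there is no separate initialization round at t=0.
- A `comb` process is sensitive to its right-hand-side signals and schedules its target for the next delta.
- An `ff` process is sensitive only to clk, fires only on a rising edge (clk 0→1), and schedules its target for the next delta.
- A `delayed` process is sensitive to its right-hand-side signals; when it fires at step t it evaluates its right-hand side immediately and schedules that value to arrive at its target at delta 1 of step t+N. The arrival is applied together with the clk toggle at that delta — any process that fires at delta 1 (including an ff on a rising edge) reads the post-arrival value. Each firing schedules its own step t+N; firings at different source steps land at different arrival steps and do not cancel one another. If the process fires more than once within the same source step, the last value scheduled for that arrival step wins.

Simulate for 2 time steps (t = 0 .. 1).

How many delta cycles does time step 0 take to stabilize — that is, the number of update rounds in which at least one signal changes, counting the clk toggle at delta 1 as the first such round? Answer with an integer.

[bits: x,v,u,y,q,p,z,clk,r]
t=0: Δ0=011110000 Δ1=011110010 Δ2=010110010 Δ3=110110010 | 3Δ
t=1: Δ0=110110010 Δ1=110110000 | 1Δ

3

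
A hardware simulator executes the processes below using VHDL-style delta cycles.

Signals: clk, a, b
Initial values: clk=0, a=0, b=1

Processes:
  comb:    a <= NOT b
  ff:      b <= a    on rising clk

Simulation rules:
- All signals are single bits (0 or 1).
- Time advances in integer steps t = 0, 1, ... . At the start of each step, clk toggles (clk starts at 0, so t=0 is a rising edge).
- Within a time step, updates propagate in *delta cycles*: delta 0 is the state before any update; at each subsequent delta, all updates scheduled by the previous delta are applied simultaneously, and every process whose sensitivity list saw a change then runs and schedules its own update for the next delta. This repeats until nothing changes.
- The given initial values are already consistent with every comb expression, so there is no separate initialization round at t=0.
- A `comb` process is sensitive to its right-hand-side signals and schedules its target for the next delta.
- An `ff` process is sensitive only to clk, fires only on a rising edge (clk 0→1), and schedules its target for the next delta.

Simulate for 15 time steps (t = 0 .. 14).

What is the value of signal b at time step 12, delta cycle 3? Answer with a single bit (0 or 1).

0

t=0 Δ0: clk=0 b=1 a=0
  Δ1: clk:0→1
  Δ2: b:1→0
  Δ3: a:0→1
  (3Δ to stable)
t=1 Δ0: clk=1 b=0 a=1
  Δ1: clk:1→0
  (1Δ to stable)
t=2 Δ0: clk=0 b=0 a=1
  Δ1: clk:0→1
  Δ2: b:0→1
  Δ3: a:1→0
  (3Δ to stable)
t=3 Δ0: clk=1 b=1 a=0
  Δ1: clk:1→0
  (1Δ to stable)
t=4 Δ0: clk=0 b=1 a=0
  Δ1: clk:0→1
  Δ2: b:1→0
  Δ3: a:0→1
  (3Δ to stable)
t=5 Δ0: clk=1 b=0 a=1
  Δ1: clk:1→0
  (1Δ to stable)
t=6 Δ0: clk=0 b=0 a=1
  Δ1: clk:0→1
  Δ2: b:0→1
  Δ3: a:1→0
  (3Δ to stable)
t=7 Δ0: clk=1 b=1 a=0
  Δ1: clk:1→0
  (1Δ to stable)
t=8 Δ0: clk=0 b=1 a=0
  Δ1: clk:0→1
  Δ2: b:1→0
  Δ3: a:0→1
  (3Δ to stable)
t=9 Δ0: clk=1 b=0 a=1
  Δ1: clk:1→0
  (1Δ to stable)
t=10 Δ0: clk=0 b=0 a=1
  Δ1: clk:0→1
  Δ2: b:0→1
  Δ3: a:1→0
  (3Δ to stable)
t=11 Δ0: clk=1 b=1 a=0
  Δ1: clk:1→0
  (1Δ to stable)
t=12 Δ0: clk=0 b=1 a=0
  Δ1: clk:0→1
  Δ2: b:1→0
  Δ3: a:0→1
  (3Δ to stable)
t=13 Δ0: clk=1 b=0 a=1
  Δ1: clk:1→0
  (1Δ to stable)
t=14 Δ0: clk=0 b=0 a=1
  Δ1: clk:0→1
  Δ2: b:0→1
  Δ3: a:1→0
  (3Δ to stable)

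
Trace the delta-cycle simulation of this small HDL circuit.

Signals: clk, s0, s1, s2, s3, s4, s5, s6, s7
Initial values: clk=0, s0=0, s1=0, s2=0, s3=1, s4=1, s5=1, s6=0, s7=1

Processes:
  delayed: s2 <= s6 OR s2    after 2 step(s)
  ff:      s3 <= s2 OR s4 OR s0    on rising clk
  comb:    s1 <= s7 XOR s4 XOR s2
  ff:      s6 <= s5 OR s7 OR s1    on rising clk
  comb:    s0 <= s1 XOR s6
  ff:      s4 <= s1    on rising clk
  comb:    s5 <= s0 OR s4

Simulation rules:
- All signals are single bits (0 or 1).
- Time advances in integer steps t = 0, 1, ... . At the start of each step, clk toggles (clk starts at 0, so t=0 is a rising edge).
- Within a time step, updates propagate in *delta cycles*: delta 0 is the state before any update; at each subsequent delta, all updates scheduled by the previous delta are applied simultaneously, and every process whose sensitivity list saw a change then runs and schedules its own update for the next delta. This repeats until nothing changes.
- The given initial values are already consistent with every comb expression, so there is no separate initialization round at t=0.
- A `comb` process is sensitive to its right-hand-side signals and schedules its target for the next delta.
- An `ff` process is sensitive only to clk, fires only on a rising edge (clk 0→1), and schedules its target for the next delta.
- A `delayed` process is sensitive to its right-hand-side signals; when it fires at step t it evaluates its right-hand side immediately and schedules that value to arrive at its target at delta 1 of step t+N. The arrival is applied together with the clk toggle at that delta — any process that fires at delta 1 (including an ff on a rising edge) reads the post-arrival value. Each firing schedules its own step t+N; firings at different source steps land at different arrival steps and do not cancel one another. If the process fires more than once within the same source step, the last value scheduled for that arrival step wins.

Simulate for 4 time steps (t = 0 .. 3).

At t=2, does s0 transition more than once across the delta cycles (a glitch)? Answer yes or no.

[bits: s0,s5,clk,s2,s1,s3,s4,s6,s7]
t=0: Δ0=010001101 Δ1=011001101 Δ2=011001011 Δ3=101011011 Δ4=011011011 Δ5=001011011 | 5Δ
t=1: Δ0=001011011 Δ1=000011011 | 1Δ
t=2: Δ0=000011011 Δ1=001111011 Δ2=001101111 Δ3=111111111 Δ4=011111111 | 4Δ
t=3: Δ0=011111111 Δ1=010111111 | 1Δ

yes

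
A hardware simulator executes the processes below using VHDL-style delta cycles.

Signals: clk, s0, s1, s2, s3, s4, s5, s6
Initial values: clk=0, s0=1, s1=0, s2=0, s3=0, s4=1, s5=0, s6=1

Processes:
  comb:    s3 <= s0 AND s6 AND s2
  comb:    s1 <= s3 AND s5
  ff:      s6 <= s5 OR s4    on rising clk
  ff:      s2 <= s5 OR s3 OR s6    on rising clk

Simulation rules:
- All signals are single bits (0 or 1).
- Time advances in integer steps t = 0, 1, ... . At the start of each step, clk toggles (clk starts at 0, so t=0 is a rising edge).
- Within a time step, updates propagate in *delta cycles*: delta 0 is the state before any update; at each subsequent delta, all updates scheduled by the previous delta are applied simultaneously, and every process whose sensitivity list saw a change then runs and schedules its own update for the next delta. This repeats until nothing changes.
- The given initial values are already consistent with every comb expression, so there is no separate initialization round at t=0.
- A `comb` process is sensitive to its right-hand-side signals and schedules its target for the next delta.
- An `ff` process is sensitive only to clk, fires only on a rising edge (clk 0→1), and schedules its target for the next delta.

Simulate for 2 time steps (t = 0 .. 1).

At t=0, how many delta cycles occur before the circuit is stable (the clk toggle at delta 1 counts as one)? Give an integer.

[bits: s5,s1,s0,s3,s6,s4,s2,clk]
t=0: Δ0=00101100 Δ1=00101101 Δ2=00101111 Δ3=00111111 | 3Δ
t=1: Δ0=00111111 Δ1=00111110 | 1Δ

3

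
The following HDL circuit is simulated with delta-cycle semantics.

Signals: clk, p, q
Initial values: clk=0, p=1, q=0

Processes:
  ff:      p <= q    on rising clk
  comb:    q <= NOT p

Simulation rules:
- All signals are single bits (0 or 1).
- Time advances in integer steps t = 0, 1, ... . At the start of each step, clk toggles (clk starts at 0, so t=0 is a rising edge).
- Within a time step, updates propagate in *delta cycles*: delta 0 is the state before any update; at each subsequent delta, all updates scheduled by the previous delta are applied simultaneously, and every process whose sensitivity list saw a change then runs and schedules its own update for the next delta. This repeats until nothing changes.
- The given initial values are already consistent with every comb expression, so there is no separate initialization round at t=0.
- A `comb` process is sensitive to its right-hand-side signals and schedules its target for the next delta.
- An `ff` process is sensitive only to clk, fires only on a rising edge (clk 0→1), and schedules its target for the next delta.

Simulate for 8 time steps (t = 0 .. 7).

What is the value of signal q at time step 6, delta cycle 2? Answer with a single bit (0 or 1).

1

t0.Δ0 clk=0 p=1 q=0
t0.Δ1 clk=1 p=1 q=0
t0.Δ2 clk=1 p=0 q=0
t0.Δ3 clk=1 p=0 q=1
t1.Δ0 clk=1 p=0 q=1
t1.Δ1 clk=0 p=0 q=1
t2.Δ0 clk=0 p=0 q=1
t2.Δ1 clk=1 p=0 q=1
t2.Δ2 clk=1 p=1 q=1
t2.Δ3 clk=1 p=1 q=0
t3.Δ0 clk=1 p=1 q=0
t3.Δ1 clk=0 p=1 q=0
t4.Δ0 clk=0 p=1 q=0
t4.Δ1 clk=1 p=1 q=0
t4.Δ2 clk=1 p=0 q=0
t4.Δ3 clk=1 p=0 q=1
t5.Δ0 clk=1 p=0 q=1
t5.Δ1 clk=0 p=0 q=1
t6.Δ0 clk=0 p=0 q=1
t6.Δ1 clk=1 p=0 q=1
t6.Δ2 clk=1 p=1 q=1
t6.Δ3 clk=1 p=1 q=0
t7.Δ0 clk=1 p=1 q=0
t7.Δ1 clk=0 p=1 q=0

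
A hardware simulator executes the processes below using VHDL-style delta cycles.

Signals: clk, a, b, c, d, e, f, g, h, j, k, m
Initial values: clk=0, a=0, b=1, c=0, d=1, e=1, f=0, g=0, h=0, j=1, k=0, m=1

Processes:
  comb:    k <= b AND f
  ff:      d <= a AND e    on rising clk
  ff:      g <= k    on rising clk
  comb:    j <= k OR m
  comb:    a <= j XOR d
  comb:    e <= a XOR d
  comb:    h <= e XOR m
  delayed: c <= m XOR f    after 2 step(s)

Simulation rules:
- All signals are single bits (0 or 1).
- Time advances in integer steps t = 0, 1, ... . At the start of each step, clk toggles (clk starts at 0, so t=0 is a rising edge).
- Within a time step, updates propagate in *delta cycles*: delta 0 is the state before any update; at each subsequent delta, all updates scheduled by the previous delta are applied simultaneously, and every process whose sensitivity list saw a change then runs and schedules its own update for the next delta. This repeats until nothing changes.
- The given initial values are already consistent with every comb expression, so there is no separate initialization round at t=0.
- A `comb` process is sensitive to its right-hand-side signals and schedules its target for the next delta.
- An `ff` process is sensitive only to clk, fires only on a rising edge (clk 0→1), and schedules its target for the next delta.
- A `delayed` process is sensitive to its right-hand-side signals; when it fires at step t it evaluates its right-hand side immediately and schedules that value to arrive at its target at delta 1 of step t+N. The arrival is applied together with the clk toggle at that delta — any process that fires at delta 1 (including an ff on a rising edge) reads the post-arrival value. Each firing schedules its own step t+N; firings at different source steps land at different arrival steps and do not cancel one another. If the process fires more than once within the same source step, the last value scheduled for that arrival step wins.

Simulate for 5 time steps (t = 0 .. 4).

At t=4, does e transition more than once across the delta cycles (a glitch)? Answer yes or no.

t=0 Δ0: clk=0 m=1 k=0 f=0 h=0 a=0 g=0 e=1 c=0 b=1 j=1 d=1
  Δ1: clk:0→1
  Δ2: d:1→0
  Δ3: a:0→1, e:1→0
  Δ4: h:0→1, e:0→1
  Δ5: h:1→0
  (5Δ to stable)
t=1 Δ0: clk=1 m=1 k=0 f=0 h=0 a=1 g=0 e=1 c=0 b=1 j=1 d=0
  Δ1: clk:1→0
  (1Δ to stable)
t=2 Δ0: clk=0 m=1 k=0 f=0 h=0 a=1 g=0 e=1 c=0 b=1 j=1 d=0
  Δ1: clk:0→1
  Δ2: d:0→1
  Δ3: a:1→0, e:1→0
  Δ4: h:0→1, e:0→1
  Δ5: h:1→0
  (5Δ to stable)
t=3 Δ0: clk=1 m=1 k=0 f=0 h=0 a=0 g=0 e=1 c=0 b=1 j=1 d=1
  Δ1: clk:1→0
  (1Δ to stable)
t=4 Δ0: clk=0 m=1 k=0 f=0 h=0 a=0 g=0 e=1 c=0 b=1 j=1 d=1
  Δ1: clk:0→1
  Δ2: d:1→0
  Δ3: a:0→1, e:1→0
  Δ4: h:0→1, e:0→1
  Δ5: h:1→0
  (5Δ to stable)

yes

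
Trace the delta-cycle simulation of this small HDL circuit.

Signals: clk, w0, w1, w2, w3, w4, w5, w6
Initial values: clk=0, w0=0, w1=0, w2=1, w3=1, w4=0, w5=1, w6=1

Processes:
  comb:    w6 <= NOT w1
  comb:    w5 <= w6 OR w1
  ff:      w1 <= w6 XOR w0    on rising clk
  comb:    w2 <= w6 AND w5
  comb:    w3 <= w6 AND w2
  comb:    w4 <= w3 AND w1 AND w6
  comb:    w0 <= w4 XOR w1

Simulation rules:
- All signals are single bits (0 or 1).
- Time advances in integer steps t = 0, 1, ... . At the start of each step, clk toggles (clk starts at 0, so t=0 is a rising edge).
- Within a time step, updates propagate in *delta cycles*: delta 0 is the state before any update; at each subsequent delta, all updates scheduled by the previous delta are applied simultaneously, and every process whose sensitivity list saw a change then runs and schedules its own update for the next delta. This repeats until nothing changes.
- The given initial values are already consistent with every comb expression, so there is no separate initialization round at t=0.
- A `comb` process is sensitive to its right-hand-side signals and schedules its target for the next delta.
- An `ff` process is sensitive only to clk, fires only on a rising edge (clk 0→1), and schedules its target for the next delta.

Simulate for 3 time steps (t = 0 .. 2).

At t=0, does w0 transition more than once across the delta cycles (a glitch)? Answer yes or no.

yes

t0.Δ0 w0=0 w1=0 clk=0 w4=0 w6=1 w3=1 w2=1 w5=1
t0.Δ1 w0=0 w1=0 clk=1 w4=0 w6=1 w3=1 w2=1 w5=1
t0.Δ2 w0=0 w1=1 clk=1 w4=0 w6=1 w3=1 w2=1 w5=1
t0.Δ3 w0=1 w1=1 clk=1 w4=1 w6=0 w3=1 w2=1 w5=1
t0.Δ4 w0=0 w1=1 clk=1 w4=0 w6=0 w3=0 w2=0 w5=1
t0.Δ5 w0=1 w1=1 clk=1 w4=0 w6=0 w3=0 w2=0 w5=1
t1.Δ0 w0=1 w1=1 clk=1 w4=0 w6=0 w3=0 w2=0 w5=1
t1.Δ1 w0=1 w1=1 clk=0 w4=0 w6=0 w3=0 w2=0 w5=1
t2.Δ0 w0=1 w1=1 clk=0 w4=0 w6=0 w3=0 w2=0 w5=1
t2.Δ1 w0=1 w1=1 clk=1 w4=0 w6=0 w3=0 w2=0 w5=1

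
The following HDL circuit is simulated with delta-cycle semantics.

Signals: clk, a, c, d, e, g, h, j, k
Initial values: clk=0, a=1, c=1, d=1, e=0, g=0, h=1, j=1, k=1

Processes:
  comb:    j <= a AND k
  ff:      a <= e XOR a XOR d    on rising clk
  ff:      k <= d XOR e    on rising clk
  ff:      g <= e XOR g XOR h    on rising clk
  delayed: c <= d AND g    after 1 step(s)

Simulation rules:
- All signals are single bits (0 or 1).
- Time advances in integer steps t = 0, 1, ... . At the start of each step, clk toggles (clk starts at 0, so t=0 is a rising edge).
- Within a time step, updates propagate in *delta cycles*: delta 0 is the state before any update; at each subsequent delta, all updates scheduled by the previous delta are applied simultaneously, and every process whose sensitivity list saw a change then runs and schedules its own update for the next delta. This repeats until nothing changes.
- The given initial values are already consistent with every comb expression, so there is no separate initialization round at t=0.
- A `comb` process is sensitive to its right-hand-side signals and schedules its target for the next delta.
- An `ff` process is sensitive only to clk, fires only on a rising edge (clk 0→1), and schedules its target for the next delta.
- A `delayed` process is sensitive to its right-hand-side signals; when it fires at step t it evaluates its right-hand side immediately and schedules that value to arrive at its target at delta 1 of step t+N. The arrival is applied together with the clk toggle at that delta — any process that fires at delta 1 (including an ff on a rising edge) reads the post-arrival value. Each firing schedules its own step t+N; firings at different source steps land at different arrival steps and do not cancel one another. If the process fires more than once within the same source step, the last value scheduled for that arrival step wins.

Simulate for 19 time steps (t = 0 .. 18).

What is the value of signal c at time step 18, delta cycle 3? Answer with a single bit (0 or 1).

1

[bits: c,h,clk,d,g,j,k,a,e]
t=0: Δ0=110101110 Δ1=111101110 Δ2=111111100 Δ3=111110100 | 3Δ
t=1: Δ0=111110100 Δ1=110110100 | 1Δ
t=2: Δ0=110110100 Δ1=111110100 Δ2=111100110 Δ3=111101110 | 3Δ
t=3: Δ0=111101110 Δ1=010101110 | 1Δ
t=4: Δ0=010101110 Δ1=011101110 Δ2=011111100 Δ3=011110100 | 3Δ
t=5: Δ0=011110100 Δ1=110110100 | 1Δ
t=6: Δ0=110110100 Δ1=111110100 Δ2=111100110 Δ3=111101110 | 3Δ
t=7: Δ0=111101110 Δ1=010101110 | 1Δ
t=8: Δ0=010101110 Δ1=011101110 Δ2=011111100 Δ3=011110100 | 3Δ
t=9: Δ0=011110100 Δ1=110110100 | 1Δ
t=10: Δ0=110110100 Δ1=111110100 Δ2=111100110 Δ3=111101110 | 3Δ
t=11: Δ0=111101110 Δ1=010101110 | 1Δ
t=12: Δ0=010101110 Δ1=011101110 Δ2=011111100 Δ3=011110100 | 3Δ
t=13: Δ0=011110100 Δ1=110110100 | 1Δ
t=14: Δ0=110110100 Δ1=111110100 Δ2=111100110 Δ3=111101110 | 3Δ
t=15: Δ0=111101110 Δ1=010101110 | 1Δ
t=16: Δ0=010101110 Δ1=011101110 Δ2=011111100 Δ3=011110100 | 3Δ
t=17: Δ0=011110100 Δ1=110110100 | 1Δ
t=18: Δ0=110110100 Δ1=111110100 Δ2=111100110 Δ3=111101110 | 3Δ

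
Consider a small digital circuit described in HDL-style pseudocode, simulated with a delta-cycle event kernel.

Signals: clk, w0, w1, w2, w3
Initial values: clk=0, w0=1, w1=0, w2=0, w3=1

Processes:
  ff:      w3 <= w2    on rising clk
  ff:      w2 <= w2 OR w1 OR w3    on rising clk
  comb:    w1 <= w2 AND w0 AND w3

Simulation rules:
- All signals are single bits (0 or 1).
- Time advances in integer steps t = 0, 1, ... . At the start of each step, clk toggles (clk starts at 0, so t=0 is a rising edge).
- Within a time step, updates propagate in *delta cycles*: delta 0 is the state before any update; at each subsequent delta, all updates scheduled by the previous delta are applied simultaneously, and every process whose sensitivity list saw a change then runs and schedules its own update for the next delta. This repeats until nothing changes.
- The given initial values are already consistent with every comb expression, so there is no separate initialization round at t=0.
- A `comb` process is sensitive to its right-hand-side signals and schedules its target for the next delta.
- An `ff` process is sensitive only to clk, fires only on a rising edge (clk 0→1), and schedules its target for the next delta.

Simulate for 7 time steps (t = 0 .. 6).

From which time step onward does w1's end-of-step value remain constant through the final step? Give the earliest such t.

t0.Δ0 clk=0 w2=0 w3=1 w1=0 w0=1
t0.Δ1 clk=1 w2=0 w3=1 w1=0 w0=1
t0.Δ2 clk=1 w2=1 w3=0 w1=0 w0=1
t1.Δ0 clk=1 w2=1 w3=0 w1=0 w0=1
t1.Δ1 clk=0 w2=1 w3=0 w1=0 w0=1
t2.Δ0 clk=0 w2=1 w3=0 w1=0 w0=1
t2.Δ1 clk=1 w2=1 w3=0 w1=0 w0=1
t2.Δ2 clk=1 w2=1 w3=1 w1=0 w0=1
t2.Δ3 clk=1 w2=1 w3=1 w1=1 w0=1
t3.Δ0 clk=1 w2=1 w3=1 w1=1 w0=1
t3.Δ1 clk=0 w2=1 w3=1 w1=1 w0=1
t4.Δ0 clk=0 w2=1 w3=1 w1=1 w0=1
t4.Δ1 clk=1 w2=1 w3=1 w1=1 w0=1
t5.Δ0 clk=1 w2=1 w3=1 w1=1 w0=1
t5.Δ1 clk=0 w2=1 w3=1 w1=1 w0=1
t6.Δ0 clk=0 w2=1 w3=1 w1=1 w0=1
t6.Δ1 clk=1 w2=1 w3=1 w1=1 w0=1

2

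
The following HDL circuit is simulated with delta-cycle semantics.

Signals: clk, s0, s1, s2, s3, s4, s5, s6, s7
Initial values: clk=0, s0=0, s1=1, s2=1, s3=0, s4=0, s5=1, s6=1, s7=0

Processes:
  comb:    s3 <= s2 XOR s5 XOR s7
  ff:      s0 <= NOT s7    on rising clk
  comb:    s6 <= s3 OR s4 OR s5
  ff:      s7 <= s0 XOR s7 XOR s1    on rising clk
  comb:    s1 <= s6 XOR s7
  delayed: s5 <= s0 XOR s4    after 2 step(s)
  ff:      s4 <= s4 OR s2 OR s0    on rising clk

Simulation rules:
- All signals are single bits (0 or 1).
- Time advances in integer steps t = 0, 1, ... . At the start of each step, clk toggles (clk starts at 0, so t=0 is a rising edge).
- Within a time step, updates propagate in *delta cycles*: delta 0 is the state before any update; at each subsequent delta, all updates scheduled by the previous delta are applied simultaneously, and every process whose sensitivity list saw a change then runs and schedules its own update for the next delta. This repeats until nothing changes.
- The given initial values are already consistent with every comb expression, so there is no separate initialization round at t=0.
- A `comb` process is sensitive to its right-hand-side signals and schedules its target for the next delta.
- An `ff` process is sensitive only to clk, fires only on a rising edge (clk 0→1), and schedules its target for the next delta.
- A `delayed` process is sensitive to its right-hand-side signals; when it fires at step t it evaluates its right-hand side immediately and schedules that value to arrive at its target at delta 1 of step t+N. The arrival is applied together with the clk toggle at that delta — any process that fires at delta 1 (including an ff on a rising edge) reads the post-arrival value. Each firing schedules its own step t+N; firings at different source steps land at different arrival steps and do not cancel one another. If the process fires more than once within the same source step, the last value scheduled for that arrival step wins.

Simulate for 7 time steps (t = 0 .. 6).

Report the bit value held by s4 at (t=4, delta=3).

1

t=0 Δ0: s5=1 s4=0 s7=0 s1=1 clk=0 s0=0 s3=0 s6=1 s2=1
  Δ1: clk:0→1
  Δ2: s4:0→1, s7:0→1, s0:0→1
  Δ3: s1:1→0, s3:0→1
  (3Δ to stable)
t=1 Δ0: s5=1 s4=1 s7=1 s1=0 clk=1 s0=1 s3=1 s6=1 s2=1
  Δ1: clk:1→0
  (1Δ to stable)
t=2 Δ0: s5=1 s4=1 s7=1 s1=0 clk=0 s0=1 s3=1 s6=1 s2=1
  Δ1: s5:1→0, clk:0→1
  Δ2: s7:1→0, s0:1→0, s3:1→0
  Δ3: s1:0→1, s3:0→1
  (3Δ to stable)
t=3 Δ0: s5=0 s4=1 s7=0 s1=1 clk=1 s0=0 s3=1 s6=1 s2=1
  Δ1: clk:1→0
  (1Δ to stable)
t=4 Δ0: s5=0 s4=1 s7=0 s1=1 clk=0 s0=0 s3=1 s6=1 s2=1
  Δ1: s5:0→1, clk:0→1
  Δ2: s7:0→1, s0:0→1, s3:1→0
  Δ3: s1:1→0, s3:0→1
  (3Δ to stable)
t=5 Δ0: s5=1 s4=1 s7=1 s1=0 clk=1 s0=1 s3=1 s6=1 s2=1
  Δ1: clk:1→0
  (1Δ to stable)
t=6 Δ0: s5=1 s4=1 s7=1 s1=0 clk=0 s0=1 s3=1 s6=1 s2=1
  Δ1: s5:1→0, clk:0→1
  Δ2: s7:1→0, s0:1→0, s3:1→0
  Δ3: s1:0→1, s3:0→1
  (3Δ to stable)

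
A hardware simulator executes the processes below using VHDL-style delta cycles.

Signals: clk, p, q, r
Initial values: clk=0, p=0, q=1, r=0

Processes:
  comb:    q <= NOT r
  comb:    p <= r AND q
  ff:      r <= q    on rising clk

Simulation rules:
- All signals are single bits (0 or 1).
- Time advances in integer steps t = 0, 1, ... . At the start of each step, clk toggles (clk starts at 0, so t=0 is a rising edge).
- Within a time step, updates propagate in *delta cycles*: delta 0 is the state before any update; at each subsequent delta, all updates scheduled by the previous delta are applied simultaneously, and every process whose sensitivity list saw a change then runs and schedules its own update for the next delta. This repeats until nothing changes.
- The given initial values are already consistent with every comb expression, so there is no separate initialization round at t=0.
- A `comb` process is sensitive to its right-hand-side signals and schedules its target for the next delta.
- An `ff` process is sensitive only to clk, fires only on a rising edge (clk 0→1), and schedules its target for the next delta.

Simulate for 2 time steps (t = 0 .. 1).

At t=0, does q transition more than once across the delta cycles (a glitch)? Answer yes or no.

no

t=0 Δ0: r=0 q=1 clk=0 p=0
  Δ1: clk:0→1
  Δ2: r:0→1
  Δ3: q:1→0, p:0→1
  Δ4: p:1→0
  (4Δ to stable)
t=1 Δ0: r=1 q=0 clk=1 p=0
  Δ1: clk:1→0
  (1Δ to stable)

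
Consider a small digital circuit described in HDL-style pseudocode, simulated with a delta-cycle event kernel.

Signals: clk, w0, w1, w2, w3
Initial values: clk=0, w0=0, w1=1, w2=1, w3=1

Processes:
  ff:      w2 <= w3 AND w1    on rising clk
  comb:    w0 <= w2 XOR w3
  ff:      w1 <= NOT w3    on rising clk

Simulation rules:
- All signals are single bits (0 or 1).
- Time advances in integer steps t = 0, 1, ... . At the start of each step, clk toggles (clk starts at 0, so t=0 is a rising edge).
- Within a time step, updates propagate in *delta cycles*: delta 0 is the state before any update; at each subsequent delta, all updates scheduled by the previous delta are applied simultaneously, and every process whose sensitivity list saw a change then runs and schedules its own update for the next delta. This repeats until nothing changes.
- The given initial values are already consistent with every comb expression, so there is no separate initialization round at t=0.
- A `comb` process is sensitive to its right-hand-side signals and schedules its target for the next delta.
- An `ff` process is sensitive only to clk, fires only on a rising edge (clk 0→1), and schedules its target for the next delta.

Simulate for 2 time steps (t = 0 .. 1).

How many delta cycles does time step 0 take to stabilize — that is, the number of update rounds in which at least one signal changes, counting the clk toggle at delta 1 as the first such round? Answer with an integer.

2

t=0 Δ0: w0=0 w3=1 w2=1 w1=1 clk=0
  Δ1: clk:0→1
  Δ2: w1:1→0
  (2Δ to stable)
t=1 Δ0: w0=0 w3=1 w2=1 w1=0 clk=1
  Δ1: clk:1→0
  (1Δ to stable)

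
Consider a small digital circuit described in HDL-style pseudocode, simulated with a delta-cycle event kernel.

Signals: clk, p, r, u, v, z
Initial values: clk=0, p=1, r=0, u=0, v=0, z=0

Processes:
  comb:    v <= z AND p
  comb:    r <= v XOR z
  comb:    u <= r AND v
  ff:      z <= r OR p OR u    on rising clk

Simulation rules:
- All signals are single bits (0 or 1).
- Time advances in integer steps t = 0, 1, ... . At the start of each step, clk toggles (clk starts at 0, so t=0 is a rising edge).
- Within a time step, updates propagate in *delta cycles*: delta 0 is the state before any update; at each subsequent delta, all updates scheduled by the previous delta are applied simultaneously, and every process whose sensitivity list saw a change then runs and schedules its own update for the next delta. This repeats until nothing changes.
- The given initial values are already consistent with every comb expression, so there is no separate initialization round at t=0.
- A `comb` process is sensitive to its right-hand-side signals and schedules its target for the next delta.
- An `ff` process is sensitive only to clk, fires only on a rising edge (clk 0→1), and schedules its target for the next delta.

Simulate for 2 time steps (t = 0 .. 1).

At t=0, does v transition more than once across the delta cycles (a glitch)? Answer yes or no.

[bits: clk,u,z,r,v,p]
t=0: Δ0=000001 Δ1=100001 Δ2=101001 Δ3=101111 Δ4=111011 Δ5=101011 | 5Δ
t=1: Δ0=101011 Δ1=001011 | 1Δ

no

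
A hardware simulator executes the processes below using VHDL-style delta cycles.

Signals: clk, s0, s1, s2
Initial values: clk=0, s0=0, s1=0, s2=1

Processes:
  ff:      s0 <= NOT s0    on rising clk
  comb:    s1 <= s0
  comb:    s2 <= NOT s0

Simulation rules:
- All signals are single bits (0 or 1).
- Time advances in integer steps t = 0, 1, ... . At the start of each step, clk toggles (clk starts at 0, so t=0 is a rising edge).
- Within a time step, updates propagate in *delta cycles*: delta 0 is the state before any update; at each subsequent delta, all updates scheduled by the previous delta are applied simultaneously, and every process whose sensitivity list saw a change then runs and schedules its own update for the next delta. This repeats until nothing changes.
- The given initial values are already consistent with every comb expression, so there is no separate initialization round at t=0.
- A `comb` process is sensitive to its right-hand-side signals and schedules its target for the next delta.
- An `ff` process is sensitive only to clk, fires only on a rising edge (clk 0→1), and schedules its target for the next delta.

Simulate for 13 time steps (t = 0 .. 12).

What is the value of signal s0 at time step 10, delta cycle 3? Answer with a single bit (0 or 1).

0

[bits: s1,s2,s0,clk]
t=0: Δ0=0100 Δ1=0101 Δ2=0111 Δ3=1011 | 3Δ
t=1: Δ0=1011 Δ1=1010 | 1Δ
t=2: Δ0=1010 Δ1=1011 Δ2=1001 Δ3=0101 | 3Δ
t=3: Δ0=0101 Δ1=0100 | 1Δ
t=4: Δ0=0100 Δ1=0101 Δ2=0111 Δ3=1011 | 3Δ
t=5: Δ0=1011 Δ1=1010 | 1Δ
t=6: Δ0=1010 Δ1=1011 Δ2=1001 Δ3=0101 | 3Δ
t=7: Δ0=0101 Δ1=0100 | 1Δ
t=8: Δ0=0100 Δ1=0101 Δ2=0111 Δ3=1011 | 3Δ
t=9: Δ0=1011 Δ1=1010 | 1Δ
t=10: Δ0=1010 Δ1=1011 Δ2=1001 Δ3=0101 | 3Δ
t=11: Δ0=0101 Δ1=0100 | 1Δ
t=12: Δ0=0100 Δ1=0101 Δ2=0111 Δ3=1011 | 3Δ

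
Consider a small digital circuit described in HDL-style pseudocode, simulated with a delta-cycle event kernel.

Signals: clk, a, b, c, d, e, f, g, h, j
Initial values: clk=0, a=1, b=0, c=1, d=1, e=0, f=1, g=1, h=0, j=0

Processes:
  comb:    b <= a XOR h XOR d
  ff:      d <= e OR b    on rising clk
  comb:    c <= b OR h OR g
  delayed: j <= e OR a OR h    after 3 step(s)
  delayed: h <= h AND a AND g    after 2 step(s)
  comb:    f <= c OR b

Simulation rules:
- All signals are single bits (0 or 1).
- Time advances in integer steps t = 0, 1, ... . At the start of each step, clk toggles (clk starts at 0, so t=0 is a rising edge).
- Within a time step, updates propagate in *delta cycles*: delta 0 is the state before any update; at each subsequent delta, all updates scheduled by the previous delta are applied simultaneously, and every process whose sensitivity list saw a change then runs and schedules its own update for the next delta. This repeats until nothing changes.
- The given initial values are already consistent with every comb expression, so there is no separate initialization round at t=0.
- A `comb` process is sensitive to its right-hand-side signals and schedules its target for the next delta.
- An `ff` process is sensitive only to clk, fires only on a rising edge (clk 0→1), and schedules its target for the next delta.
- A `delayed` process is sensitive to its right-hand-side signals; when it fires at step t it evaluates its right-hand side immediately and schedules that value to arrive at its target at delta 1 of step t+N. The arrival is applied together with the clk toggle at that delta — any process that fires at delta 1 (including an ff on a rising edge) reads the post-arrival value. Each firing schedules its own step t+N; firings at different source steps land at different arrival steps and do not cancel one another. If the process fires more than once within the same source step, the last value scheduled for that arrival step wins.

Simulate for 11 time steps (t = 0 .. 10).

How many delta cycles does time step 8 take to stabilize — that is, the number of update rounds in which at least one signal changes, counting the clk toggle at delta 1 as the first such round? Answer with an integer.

3

t0.Δ0 f=1 clk=0 g=1 b=0 d=1 e=0 c=1 a=1 h=0 j=0
t0.Δ1 f=1 clk=1 g=1 b=0 d=1 e=0 c=1 a=1 h=0 j=0
t0.Δ2 f=1 clk=1 g=1 b=0 d=0 e=0 c=1 a=1 h=0 j=0
t0.Δ3 f=1 clk=1 g=1 b=1 d=0 e=0 c=1 a=1 h=0 j=0
t1.Δ0 f=1 clk=1 g=1 b=1 d=0 e=0 c=1 a=1 h=0 j=0
t1.Δ1 f=1 clk=0 g=1 b=1 d=0 e=0 c=1 a=1 h=0 j=0
t2.Δ0 f=1 clk=0 g=1 b=1 d=0 e=0 c=1 a=1 h=0 j=0
t2.Δ1 f=1 clk=1 g=1 b=1 d=0 e=0 c=1 a=1 h=0 j=0
t2.Δ2 f=1 clk=1 g=1 b=1 d=1 e=0 c=1 a=1 h=0 j=0
t2.Δ3 f=1 clk=1 g=1 b=0 d=1 e=0 c=1 a=1 h=0 j=0
t3.Δ0 f=1 clk=1 g=1 b=0 d=1 e=0 c=1 a=1 h=0 j=0
t3.Δ1 f=1 clk=0 g=1 b=0 d=1 e=0 c=1 a=1 h=0 j=0
t4.Δ0 f=1 clk=0 g=1 b=0 d=1 e=0 c=1 a=1 h=0 j=0
t4.Δ1 f=1 clk=1 g=1 b=0 d=1 e=0 c=1 a=1 h=0 j=0
t4.Δ2 f=1 clk=1 g=1 b=0 d=0 e=0 c=1 a=1 h=0 j=0
t4.Δ3 f=1 clk=1 g=1 b=1 d=0 e=0 c=1 a=1 h=0 j=0
t5.Δ0 f=1 clk=1 g=1 b=1 d=0 e=0 c=1 a=1 h=0 j=0
t5.Δ1 f=1 clk=0 g=1 b=1 d=0 e=0 c=1 a=1 h=0 j=0
t6.Δ0 f=1 clk=0 g=1 b=1 d=0 e=0 c=1 a=1 h=0 j=0
t6.Δ1 f=1 clk=1 g=1 b=1 d=0 e=0 c=1 a=1 h=0 j=0
t6.Δ2 f=1 clk=1 g=1 b=1 d=1 e=0 c=1 a=1 h=0 j=0
t6.Δ3 f=1 clk=1 g=1 b=0 d=1 e=0 c=1 a=1 h=0 j=0
t7.Δ0 f=1 clk=1 g=1 b=0 d=1 e=0 c=1 a=1 h=0 j=0
t7.Δ1 f=1 clk=0 g=1 b=0 d=1 e=0 c=1 a=1 h=0 j=0
t8.Δ0 f=1 clk=0 g=1 b=0 d=1 e=0 c=1 a=1 h=0 j=0
t8.Δ1 f=1 clk=1 g=1 b=0 d=1 e=0 c=1 a=1 h=0 j=0
t8.Δ2 f=1 clk=1 g=1 b=0 d=0 e=0 c=1 a=1 h=0 j=0
t8.Δ3 f=1 clk=1 g=1 b=1 d=0 e=0 c=1 a=1 h=0 j=0
t9.Δ0 f=1 clk=1 g=1 b=1 d=0 e=0 c=1 a=1 h=0 j=0
t9.Δ1 f=1 clk=0 g=1 b=1 d=0 e=0 c=1 a=1 h=0 j=0
t10.Δ0 f=1 clk=0 g=1 b=1 d=0 e=0 c=1 a=1 h=0 j=0
t10.Δ1 f=1 clk=1 g=1 b=1 d=0 e=0 c=1 a=1 h=0 j=0
t10.Δ2 f=1 clk=1 g=1 b=1 d=1 e=0 c=1 a=1 h=0 j=0
t10.Δ3 f=1 clk=1 g=1 b=0 d=1 e=0 c=1 a=1 h=0 j=0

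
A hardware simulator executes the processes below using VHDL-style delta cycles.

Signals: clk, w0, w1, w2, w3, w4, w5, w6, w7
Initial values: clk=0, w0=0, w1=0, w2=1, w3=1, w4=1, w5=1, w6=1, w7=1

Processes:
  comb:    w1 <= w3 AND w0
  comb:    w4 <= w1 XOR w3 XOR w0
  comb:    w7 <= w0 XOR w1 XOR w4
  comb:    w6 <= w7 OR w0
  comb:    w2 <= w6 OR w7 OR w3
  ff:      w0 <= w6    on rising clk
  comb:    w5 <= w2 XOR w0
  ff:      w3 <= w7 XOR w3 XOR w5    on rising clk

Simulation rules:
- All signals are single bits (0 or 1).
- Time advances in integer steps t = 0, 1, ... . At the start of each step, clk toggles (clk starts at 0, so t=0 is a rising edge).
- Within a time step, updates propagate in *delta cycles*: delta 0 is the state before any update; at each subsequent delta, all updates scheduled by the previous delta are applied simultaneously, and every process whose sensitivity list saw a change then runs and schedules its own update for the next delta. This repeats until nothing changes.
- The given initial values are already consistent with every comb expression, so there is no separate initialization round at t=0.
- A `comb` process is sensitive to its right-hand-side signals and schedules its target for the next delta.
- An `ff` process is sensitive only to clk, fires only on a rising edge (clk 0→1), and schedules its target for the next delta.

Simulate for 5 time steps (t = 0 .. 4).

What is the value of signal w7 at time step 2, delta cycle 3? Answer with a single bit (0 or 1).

1

t0.Δ0 w5=1 w4=1 w2=1 w6=1 w0=0 w1=0 clk=0 w7=1 w3=1
t0.Δ1 w5=1 w4=1 w2=1 w6=1 w0=0 w1=0 clk=1 w7=1 w3=1
t0.Δ2 w5=1 w4=1 w2=1 w6=1 w0=1 w1=0 clk=1 w7=1 w3=1
t0.Δ3 w5=0 w4=0 w2=1 w6=1 w0=1 w1=1 clk=1 w7=0 w3=1
t0.Δ4 w5=0 w4=1 w2=1 w6=1 w0=1 w1=1 clk=1 w7=0 w3=1
t0.Δ5 w5=0 w4=1 w2=1 w6=1 w0=1 w1=1 clk=1 w7=1 w3=1
t1.Δ0 w5=0 w4=1 w2=1 w6=1 w0=1 w1=1 clk=1 w7=1 w3=1
t1.Δ1 w5=0 w4=1 w2=1 w6=1 w0=1 w1=1 clk=0 w7=1 w3=1
t2.Δ0 w5=0 w4=1 w2=1 w6=1 w0=1 w1=1 clk=0 w7=1 w3=1
t2.Δ1 w5=0 w4=1 w2=1 w6=1 w0=1 w1=1 clk=1 w7=1 w3=1
t2.Δ2 w5=0 w4=1 w2=1 w6=1 w0=1 w1=1 clk=1 w7=1 w3=0
t2.Δ3 w5=0 w4=0 w2=1 w6=1 w0=1 w1=0 clk=1 w7=1 w3=0
t2.Δ4 w5=0 w4=1 w2=1 w6=1 w0=1 w1=0 clk=1 w7=1 w3=0
t2.Δ5 w5=0 w4=1 w2=1 w6=1 w0=1 w1=0 clk=1 w7=0 w3=0
t3.Δ0 w5=0 w4=1 w2=1 w6=1 w0=1 w1=0 clk=1 w7=0 w3=0
t3.Δ1 w5=0 w4=1 w2=1 w6=1 w0=1 w1=0 clk=0 w7=0 w3=0
t4.Δ0 w5=0 w4=1 w2=1 w6=1 w0=1 w1=0 clk=0 w7=0 w3=0
t4.Δ1 w5=0 w4=1 w2=1 w6=1 w0=1 w1=0 clk=1 w7=0 w3=0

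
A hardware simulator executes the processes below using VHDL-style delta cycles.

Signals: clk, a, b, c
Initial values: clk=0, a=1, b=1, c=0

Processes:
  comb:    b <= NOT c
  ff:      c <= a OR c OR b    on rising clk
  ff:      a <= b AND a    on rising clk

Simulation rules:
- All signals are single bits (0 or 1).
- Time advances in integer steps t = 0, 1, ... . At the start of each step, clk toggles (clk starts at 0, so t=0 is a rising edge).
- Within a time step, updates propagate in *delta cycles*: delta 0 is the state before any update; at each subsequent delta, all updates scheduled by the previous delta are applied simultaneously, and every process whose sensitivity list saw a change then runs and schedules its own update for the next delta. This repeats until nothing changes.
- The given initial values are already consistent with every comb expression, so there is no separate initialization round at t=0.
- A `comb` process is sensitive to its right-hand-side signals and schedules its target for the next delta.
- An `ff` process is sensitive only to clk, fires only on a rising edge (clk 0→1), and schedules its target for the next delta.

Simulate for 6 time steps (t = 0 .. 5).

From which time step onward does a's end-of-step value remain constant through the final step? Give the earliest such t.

2

[bits: c,a,clk,b]
t=0: Δ0=0101 Δ1=0111 Δ2=1111 Δ3=1110 | 3Δ
t=1: Δ0=1110 Δ1=1100 | 1Δ
t=2: Δ0=1100 Δ1=1110 Δ2=1010 | 2Δ
t=3: Δ0=1010 Δ1=1000 | 1Δ
t=4: Δ0=1000 Δ1=1010 | 1Δ
t=5: Δ0=1010 Δ1=1000 | 1Δ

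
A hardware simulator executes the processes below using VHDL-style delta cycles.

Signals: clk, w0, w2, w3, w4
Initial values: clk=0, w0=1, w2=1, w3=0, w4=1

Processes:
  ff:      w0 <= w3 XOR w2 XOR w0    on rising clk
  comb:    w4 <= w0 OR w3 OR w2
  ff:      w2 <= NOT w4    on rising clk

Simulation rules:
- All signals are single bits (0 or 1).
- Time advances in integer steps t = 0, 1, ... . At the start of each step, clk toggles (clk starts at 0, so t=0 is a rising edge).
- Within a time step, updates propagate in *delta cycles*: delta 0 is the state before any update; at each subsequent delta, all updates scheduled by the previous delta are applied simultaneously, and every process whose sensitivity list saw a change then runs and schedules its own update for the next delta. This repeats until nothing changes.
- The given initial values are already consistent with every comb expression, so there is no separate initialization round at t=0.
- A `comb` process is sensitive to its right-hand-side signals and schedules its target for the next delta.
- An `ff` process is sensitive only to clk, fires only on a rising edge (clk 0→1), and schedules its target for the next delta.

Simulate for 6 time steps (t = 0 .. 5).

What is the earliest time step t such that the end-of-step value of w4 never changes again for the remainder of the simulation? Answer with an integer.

2

[bits: w3,w2,clk,w4,w0]
t=0: Δ0=01011 Δ1=01111 Δ2=00110 Δ3=00100 | 3Δ
t=1: Δ0=00100 Δ1=00000 | 1Δ
t=2: Δ0=00000 Δ1=00100 Δ2=01100 Δ3=01110 | 3Δ
t=3: Δ0=01110 Δ1=01010 | 1Δ
t=4: Δ0=01010 Δ1=01110 Δ2=00111 | 2Δ
t=5: Δ0=00111 Δ1=00011 | 1Δ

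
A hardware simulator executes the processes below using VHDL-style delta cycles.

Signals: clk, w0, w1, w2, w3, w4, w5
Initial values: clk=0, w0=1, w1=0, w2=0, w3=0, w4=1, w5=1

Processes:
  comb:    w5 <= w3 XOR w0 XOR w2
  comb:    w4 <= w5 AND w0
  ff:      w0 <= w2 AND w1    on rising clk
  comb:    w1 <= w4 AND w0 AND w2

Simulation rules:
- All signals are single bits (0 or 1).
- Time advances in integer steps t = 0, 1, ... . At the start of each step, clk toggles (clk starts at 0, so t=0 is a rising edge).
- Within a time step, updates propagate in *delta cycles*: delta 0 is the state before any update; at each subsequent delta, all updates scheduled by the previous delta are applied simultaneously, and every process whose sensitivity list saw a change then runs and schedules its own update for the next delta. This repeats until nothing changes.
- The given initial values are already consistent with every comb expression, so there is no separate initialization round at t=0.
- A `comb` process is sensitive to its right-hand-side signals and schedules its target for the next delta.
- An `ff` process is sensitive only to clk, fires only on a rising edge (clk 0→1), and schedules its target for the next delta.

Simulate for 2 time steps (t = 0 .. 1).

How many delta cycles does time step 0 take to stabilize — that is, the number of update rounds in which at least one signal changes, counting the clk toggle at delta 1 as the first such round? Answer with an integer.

3

[bits: w0,clk,w1,w5,w2,w3,w4]
t=0: Δ0=1001001 Δ1=1101001 Δ2=0101001 Δ3=0100000 | 3Δ
t=1: Δ0=0100000 Δ1=0000000 | 1Δ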